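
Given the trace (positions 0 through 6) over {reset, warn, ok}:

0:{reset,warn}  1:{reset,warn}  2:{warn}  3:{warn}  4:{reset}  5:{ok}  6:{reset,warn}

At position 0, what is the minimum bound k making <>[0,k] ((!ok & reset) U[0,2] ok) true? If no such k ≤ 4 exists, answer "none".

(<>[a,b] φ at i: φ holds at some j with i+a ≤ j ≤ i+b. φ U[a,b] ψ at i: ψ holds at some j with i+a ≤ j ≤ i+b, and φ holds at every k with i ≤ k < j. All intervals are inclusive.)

Scan j = 0,1,… for ((!ok & reset) U[0,2] ok):
  j=0: fails
  j=1: fails
  j=2: fails
  j=3: fails
  j=4: holds
First hit at j=4, so smallest k = 4-0 = 4.

4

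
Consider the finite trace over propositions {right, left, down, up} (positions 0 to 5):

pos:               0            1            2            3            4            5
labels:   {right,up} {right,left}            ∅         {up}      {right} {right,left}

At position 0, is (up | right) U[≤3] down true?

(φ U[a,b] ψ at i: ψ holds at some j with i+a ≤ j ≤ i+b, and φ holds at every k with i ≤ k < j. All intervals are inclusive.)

False

Need some j in [0,3] with down, and (up | right) at every k in [0,j-1].
  j=0: down false.
  j=1: down false.
  j=2: down false.
  j=3: down false.
No j in the window works → until fails.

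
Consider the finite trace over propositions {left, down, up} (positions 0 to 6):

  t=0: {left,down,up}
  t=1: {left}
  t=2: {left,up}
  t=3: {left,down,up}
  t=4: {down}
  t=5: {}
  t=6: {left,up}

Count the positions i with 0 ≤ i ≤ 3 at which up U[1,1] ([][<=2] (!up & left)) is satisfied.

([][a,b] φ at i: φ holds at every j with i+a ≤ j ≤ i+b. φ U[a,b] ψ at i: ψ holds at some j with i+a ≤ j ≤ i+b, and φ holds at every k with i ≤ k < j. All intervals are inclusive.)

0

Evaluate at each i in [0,3]:
  i=0: ✗ (no rhs in [1,1])
  i=1: ✗ (no rhs in [2,2])
  i=2: ✗ (no rhs in [3,3])
  i=3: ✗ (no rhs in [4,4])
Positions where it holds: {} → 0.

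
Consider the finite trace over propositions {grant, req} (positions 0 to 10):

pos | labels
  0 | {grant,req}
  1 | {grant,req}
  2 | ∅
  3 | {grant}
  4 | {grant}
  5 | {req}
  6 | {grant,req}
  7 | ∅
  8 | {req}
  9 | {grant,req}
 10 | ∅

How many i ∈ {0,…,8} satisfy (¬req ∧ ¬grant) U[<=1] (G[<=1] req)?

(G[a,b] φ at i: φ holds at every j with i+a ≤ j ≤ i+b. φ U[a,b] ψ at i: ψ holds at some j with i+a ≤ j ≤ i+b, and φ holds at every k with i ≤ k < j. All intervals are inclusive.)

Evaluate at each i in [0,8]:
  i=0: ✓ (rhs at j=0)
  i=1: ✗ (no rhs in [1,2])
  i=2: ✗ (no rhs in [2,3])
  i=3: ✗ (no rhs in [3,4])
  i=4: ✗ (lhs fails at k=4 before rhs at j=5)
  i=5: ✓ (rhs at j=5)
  i=6: ✗ (no rhs in [6,7])
  i=7: ✓ (rhs at j=8; lhs holds on [7,7])
  i=8: ✓ (rhs at j=8)
Positions where it holds: {0, 5, 7, 8} → 4.

4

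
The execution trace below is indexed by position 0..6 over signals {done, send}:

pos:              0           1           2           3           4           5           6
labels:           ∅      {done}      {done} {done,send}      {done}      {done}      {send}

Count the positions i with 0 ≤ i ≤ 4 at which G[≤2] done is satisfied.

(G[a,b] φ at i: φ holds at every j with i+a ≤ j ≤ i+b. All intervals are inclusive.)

3

Evaluate at each i in [0,4]:
  i=0: ✗ (fails at j=0)
  i=1: ✓ (all of [1,3])
  i=2: ✓ (all of [2,4])
  i=3: ✓ (all of [3,5])
  i=4: ✗ (fails at j=6)
Positions where it holds: {1, 2, 3} → 3.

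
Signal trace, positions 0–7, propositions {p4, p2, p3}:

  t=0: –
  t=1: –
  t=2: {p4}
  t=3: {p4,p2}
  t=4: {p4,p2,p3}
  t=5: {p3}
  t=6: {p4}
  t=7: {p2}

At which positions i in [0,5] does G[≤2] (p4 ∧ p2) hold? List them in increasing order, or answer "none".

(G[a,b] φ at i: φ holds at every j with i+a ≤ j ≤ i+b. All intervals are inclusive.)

none

Evaluate at each i in [0,5]:
  i=0: ✗ (fails at j=0)
  i=1: ✗ (fails at j=1)
  i=2: ✗ (fails at j=2)
  i=3: ✗ (fails at j=5)
  i=4: ✗ (fails at j=5)
  i=5: ✗ (fails at j=5)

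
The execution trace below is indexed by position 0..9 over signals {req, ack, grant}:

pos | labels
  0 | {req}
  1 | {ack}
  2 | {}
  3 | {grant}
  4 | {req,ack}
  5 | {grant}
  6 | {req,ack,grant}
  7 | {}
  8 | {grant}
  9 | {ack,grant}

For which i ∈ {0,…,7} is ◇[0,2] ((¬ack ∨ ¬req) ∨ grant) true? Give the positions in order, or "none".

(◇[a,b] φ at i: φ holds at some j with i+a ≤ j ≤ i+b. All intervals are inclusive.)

0, 1, 2, 3, 4, 5, 6, 7

Evaluate at each i in [0,7]:
  i=0: ✓ (witness j=0)
  i=1: ✓ (witness j=1)
  i=2: ✓ (witness j=2)
  i=3: ✓ (witness j=3)
  i=4: ✓ (witness j=5)
  i=5: ✓ (witness j=5)
  i=6: ✓ (witness j=6)
  i=7: ✓ (witness j=7)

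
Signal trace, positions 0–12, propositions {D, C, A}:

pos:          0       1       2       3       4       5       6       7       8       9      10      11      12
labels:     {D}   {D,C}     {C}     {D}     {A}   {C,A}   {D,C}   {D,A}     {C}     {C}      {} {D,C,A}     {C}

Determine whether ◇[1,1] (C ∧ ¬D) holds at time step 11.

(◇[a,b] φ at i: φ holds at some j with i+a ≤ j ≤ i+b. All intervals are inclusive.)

Check (C ∧ ¬D) at each j in [12,12]:
  j=12: true
Found at j=12 → formula holds.

True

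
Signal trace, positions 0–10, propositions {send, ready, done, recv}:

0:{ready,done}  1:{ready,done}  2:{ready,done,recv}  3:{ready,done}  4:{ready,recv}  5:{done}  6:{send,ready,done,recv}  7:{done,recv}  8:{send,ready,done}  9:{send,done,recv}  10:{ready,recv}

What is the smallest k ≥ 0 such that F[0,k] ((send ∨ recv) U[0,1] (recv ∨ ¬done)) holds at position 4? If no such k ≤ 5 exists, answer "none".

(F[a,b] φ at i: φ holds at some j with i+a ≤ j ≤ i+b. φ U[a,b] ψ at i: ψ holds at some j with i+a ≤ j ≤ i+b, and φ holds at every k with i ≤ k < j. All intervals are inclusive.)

Scan j = 4,5,… for ((send ∨ recv) U[0,1] (recv ∨ ¬done)):
  j=4: holds
First hit at j=4, so smallest k = 4-4 = 0.

0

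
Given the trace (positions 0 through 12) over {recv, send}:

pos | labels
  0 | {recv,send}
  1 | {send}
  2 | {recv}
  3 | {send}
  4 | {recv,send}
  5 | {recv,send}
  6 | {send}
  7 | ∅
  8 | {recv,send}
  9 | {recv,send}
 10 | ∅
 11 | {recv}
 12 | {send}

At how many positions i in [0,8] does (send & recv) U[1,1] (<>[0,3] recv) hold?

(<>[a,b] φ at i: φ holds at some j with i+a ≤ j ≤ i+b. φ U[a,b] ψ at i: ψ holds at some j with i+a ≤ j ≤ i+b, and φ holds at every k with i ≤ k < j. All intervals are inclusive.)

4

Evaluate at each i in [0,8]:
  i=0: ✓ (rhs at j=1; lhs holds on [0,0])
  i=1: ✗ (lhs fails at k=1 before rhs at j=2)
  i=2: ✗ (lhs fails at k=2 before rhs at j=3)
  i=3: ✗ (lhs fails at k=3 before rhs at j=4)
  i=4: ✓ (rhs at j=5; lhs holds on [4,4])
  i=5: ✓ (rhs at j=6; lhs holds on [5,5])
  i=6: ✗ (lhs fails at k=6 before rhs at j=7)
  i=7: ✗ (lhs fails at k=7 before rhs at j=8)
  i=8: ✓ (rhs at j=9; lhs holds on [8,8])
Positions where it holds: {0, 4, 5, 8} → 4.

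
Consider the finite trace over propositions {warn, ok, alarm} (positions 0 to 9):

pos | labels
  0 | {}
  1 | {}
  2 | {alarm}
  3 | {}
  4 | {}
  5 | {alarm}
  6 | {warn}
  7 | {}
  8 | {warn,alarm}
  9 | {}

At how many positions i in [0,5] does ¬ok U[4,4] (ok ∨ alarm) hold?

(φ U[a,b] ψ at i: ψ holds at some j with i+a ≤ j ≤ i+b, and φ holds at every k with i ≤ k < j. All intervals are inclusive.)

Evaluate at each i in [0,5]:
  i=0: ✗ (no rhs in [4,4])
  i=1: ✓ (rhs at j=5; lhs holds on [1,4])
  i=2: ✗ (no rhs in [6,6])
  i=3: ✗ (no rhs in [7,7])
  i=4: ✓ (rhs at j=8; lhs holds on [4,7])
  i=5: ✗ (no rhs in [9,9])
Positions where it holds: {1, 4} → 2.

2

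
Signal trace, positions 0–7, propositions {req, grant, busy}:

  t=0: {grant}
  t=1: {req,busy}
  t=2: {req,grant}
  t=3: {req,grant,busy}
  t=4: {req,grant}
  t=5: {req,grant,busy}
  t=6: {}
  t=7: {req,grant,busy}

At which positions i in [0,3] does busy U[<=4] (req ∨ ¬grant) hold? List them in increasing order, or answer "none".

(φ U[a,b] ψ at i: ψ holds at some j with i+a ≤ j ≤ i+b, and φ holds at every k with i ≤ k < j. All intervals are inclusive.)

1, 2, 3

Evaluate at each i in [0,3]:
  i=0: ✗ (lhs fails at k=0 before rhs at j=1)
  i=1: ✓ (rhs at j=1)
  i=2: ✓ (rhs at j=2)
  i=3: ✓ (rhs at j=3)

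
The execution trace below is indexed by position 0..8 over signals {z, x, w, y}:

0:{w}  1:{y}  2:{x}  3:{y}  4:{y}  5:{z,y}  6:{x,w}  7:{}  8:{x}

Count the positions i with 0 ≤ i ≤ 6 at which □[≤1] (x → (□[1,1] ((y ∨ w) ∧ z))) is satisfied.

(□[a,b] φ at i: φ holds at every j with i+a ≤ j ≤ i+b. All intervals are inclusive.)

Evaluate at each i in [0,6]:
  i=0: ✓ (all of [0,1])
  i=1: ✗ (fails at j=2)
  i=2: ✗ (fails at j=2)
  i=3: ✓ (all of [3,4])
  i=4: ✓ (all of [4,5])
  i=5: ✗ (fails at j=6)
  i=6: ✗ (fails at j=6)
Positions where it holds: {0, 3, 4} → 3.

3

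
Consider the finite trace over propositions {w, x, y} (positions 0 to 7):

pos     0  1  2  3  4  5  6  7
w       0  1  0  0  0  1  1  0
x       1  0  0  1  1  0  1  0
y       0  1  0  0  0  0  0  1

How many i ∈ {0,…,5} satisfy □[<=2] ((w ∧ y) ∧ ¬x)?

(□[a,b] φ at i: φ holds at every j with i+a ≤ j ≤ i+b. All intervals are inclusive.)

0

Evaluate at each i in [0,5]:
  i=0: ✗ (fails at j=0)
  i=1: ✗ (fails at j=2)
  i=2: ✗ (fails at j=2)
  i=3: ✗ (fails at j=3)
  i=4: ✗ (fails at j=4)
  i=5: ✗ (fails at j=5)
Positions where it holds: {} → 0.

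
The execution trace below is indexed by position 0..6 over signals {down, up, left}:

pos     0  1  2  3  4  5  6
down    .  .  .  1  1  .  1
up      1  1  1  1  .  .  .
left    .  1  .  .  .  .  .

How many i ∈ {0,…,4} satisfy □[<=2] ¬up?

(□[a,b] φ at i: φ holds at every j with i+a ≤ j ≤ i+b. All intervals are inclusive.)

Evaluate at each i in [0,4]:
  i=0: ✗ (fails at j=0)
  i=1: ✗ (fails at j=1)
  i=2: ✗ (fails at j=2)
  i=3: ✗ (fails at j=3)
  i=4: ✓ (all of [4,6])
Positions where it holds: {4} → 1.

1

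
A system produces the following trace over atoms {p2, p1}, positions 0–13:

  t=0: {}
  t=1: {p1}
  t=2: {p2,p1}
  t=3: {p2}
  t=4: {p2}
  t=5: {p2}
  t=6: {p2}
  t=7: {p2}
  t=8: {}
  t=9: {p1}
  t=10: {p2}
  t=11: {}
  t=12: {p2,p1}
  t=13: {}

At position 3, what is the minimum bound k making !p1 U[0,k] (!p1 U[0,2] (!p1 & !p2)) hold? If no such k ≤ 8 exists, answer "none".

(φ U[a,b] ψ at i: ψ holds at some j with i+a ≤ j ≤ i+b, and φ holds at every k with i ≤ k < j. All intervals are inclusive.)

Need earliest j ≥ 3 with (!p1 U[0,2] (!p1 & !p2)), and !p1 at every k in [3,j-1].
  j=3: rhs fails.
  j=4: rhs fails.
  j=5: rhs fails.
  j=6: rhs holds; lhs holds on [3,5]. k = 3.

3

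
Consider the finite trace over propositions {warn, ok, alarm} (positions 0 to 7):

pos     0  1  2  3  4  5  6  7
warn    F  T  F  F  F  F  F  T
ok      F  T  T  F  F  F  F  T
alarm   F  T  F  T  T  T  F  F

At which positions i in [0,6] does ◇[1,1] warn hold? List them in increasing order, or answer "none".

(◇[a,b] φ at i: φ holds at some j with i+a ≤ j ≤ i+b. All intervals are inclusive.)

Evaluate at each i in [0,6]:
  i=0: ✓ (witness j=1)
  i=1: ✗ (none in [2,2])
  i=2: ✗ (none in [3,3])
  i=3: ✗ (none in [4,4])
  i=4: ✗ (none in [5,5])
  i=5: ✗ (none in [6,6])
  i=6: ✓ (witness j=7)

0, 6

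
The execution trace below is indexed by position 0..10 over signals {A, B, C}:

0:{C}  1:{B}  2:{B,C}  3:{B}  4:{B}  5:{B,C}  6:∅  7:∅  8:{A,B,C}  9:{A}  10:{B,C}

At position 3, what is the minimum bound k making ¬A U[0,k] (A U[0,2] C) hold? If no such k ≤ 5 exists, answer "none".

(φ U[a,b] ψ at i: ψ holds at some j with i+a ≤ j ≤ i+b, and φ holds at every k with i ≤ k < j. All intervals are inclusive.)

2

Need earliest j ≥ 3 with (A U[0,2] C), and ¬A at every k in [3,j-1].
  j=3: rhs fails.
  j=4: rhs fails.
  j=5: rhs holds; lhs holds on [3,4]. k = 2.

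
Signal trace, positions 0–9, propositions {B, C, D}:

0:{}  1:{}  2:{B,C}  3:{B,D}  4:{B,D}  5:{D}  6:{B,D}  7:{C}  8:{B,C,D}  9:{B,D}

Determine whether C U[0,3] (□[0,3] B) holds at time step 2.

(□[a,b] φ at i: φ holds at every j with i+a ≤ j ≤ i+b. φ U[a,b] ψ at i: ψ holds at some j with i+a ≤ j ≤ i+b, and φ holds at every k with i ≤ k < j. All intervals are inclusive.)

No

Need some j in [2,5] with □[0,3] B, and C at every k in [2,j-1].
  j=2: □[0,3] B — fails at 5.
  j=3: □[0,3] B — fails at 5.
  j=4: □[0,3] B — fails at 5.
  j=5: □[0,3] B — fails at 5.
No j in the window works → until fails.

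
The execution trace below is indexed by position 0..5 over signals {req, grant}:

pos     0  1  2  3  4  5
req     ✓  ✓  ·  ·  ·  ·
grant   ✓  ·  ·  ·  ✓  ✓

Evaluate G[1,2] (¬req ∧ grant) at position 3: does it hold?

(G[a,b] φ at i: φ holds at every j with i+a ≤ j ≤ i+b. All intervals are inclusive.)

Check (¬req ∧ grant) at every j in [4,5]:
  j=4: true
  j=5: true
All positions satisfy it → formula holds.

Holds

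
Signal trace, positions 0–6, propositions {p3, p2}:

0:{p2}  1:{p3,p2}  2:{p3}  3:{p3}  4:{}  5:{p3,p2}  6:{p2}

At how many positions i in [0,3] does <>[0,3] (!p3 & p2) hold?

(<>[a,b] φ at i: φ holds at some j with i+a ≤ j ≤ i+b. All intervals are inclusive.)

Evaluate at each i in [0,3]:
  i=0: ✓ (witness j=0)
  i=1: ✗ (none in [1,4])
  i=2: ✗ (none in [2,5])
  i=3: ✓ (witness j=6)
Positions where it holds: {0, 3} → 2.

2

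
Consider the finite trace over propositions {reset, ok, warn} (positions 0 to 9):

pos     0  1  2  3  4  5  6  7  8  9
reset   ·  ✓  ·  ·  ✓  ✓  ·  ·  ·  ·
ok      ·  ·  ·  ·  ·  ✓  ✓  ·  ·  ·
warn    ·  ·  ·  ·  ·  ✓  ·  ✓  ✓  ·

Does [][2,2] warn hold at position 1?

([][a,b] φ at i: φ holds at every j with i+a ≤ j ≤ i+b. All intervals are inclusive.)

False

Check warn at every j in [3,3]:
  j=3: false
Fails at j=3 → formula fails.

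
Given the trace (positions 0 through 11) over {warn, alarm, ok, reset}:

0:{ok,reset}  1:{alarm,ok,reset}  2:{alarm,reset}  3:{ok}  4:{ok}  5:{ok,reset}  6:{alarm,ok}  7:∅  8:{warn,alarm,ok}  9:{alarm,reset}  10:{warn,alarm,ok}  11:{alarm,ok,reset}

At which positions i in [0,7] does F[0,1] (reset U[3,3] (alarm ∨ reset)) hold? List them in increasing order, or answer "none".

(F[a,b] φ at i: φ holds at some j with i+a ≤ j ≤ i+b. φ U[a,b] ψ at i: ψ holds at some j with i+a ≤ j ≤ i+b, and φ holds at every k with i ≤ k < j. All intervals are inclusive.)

Evaluate at each i in [0,7]:
  i=0: ✗ (none in [0,1])
  i=1: ✗ (none in [1,2])
  i=2: ✗ (none in [2,3])
  i=3: ✗ (none in [3,4])
  i=4: ✗ (none in [4,5])
  i=5: ✗ (none in [5,6])
  i=6: ✗ (none in [6,7])
  i=7: ✗ (none in [7,8])

none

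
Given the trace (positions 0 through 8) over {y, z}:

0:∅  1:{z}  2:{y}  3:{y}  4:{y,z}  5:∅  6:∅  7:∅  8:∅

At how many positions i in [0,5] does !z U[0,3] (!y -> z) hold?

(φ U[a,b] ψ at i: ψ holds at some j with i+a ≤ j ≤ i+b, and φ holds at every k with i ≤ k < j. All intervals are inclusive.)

5

Evaluate at each i in [0,5]:
  i=0: ✓ (rhs at j=1; lhs holds on [0,0])
  i=1: ✓ (rhs at j=1)
  i=2: ✓ (rhs at j=2)
  i=3: ✓ (rhs at j=3)
  i=4: ✓ (rhs at j=4)
  i=5: ✗ (no rhs in [5,8])
Positions where it holds: {0, 1, 2, 3, 4} → 5.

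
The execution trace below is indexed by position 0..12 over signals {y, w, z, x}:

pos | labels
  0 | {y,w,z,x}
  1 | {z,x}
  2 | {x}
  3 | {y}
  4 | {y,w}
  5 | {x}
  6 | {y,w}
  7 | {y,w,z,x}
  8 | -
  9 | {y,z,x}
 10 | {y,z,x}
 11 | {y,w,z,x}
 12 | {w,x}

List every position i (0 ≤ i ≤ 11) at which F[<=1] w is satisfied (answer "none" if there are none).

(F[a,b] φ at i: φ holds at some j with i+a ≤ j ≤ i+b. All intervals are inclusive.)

Evaluate at each i in [0,11]:
  i=0: ✓ (witness j=0)
  i=1: ✗ (none in [1,2])
  i=2: ✗ (none in [2,3])
  i=3: ✓ (witness j=4)
  i=4: ✓ (witness j=4)
  i=5: ✓ (witness j=6)
  i=6: ✓ (witness j=6)
  i=7: ✓ (witness j=7)
  i=8: ✗ (none in [8,9])
  i=9: ✗ (none in [9,10])
  i=10: ✓ (witness j=11)
  i=11: ✓ (witness j=11)

0, 3, 4, 5, 6, 7, 10, 11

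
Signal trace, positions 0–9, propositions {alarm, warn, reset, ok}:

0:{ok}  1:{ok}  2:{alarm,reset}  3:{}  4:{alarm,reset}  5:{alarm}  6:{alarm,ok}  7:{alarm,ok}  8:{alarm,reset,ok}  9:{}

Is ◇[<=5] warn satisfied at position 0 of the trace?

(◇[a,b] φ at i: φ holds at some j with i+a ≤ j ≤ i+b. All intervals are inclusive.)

No

Check warn at each j in [0,5]:
  j=0: false
  j=1: false
  j=2: false
  j=3: false
  j=4: false
  j=5: false
No position in the window satisfies it → formula fails.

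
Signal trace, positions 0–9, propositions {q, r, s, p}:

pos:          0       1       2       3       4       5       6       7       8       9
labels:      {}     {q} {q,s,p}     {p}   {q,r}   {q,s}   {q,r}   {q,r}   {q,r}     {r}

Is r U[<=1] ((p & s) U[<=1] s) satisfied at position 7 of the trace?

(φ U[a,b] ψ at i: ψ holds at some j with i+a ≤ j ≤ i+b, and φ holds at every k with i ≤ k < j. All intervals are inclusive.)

No

Need some j in [7,8] with ((p & s) U[<=1] s), and r at every k in [7,j-1].
  j=7: ((p & s) U[<=1] s) — fails.
  j=8: ((p & s) U[<=1] s) — fails.
No j in the window works → until fails.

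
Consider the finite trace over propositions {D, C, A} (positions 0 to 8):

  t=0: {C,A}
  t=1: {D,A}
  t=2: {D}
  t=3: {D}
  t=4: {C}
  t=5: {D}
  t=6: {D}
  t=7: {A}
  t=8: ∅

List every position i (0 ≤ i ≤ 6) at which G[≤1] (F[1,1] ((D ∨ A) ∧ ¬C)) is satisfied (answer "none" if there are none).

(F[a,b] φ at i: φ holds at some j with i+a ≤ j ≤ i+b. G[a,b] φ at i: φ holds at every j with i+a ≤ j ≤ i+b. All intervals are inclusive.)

0, 1, 4, 5

Evaluate at each i in [0,6]:
  i=0: ✓ (all of [0,1])
  i=1: ✓ (all of [1,2])
  i=2: ✗ (fails at j=3)
  i=3: ✗ (fails at j=3)
  i=4: ✓ (all of [4,5])
  i=5: ✓ (all of [5,6])
  i=6: ✗ (fails at j=7)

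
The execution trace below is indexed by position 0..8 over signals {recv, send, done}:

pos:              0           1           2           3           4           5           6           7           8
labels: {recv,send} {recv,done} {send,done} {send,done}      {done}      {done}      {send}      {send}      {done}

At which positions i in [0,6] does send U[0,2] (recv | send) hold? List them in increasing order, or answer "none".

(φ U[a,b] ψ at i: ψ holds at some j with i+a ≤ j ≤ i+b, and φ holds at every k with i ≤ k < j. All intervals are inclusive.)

Evaluate at each i in [0,6]:
  i=0: ✓ (rhs at j=0)
  i=1: ✓ (rhs at j=1)
  i=2: ✓ (rhs at j=2)
  i=3: ✓ (rhs at j=3)
  i=4: ✗ (lhs fails at k=4 before rhs at j=6)
  i=5: ✗ (lhs fails at k=5 before rhs at j=6)
  i=6: ✓ (rhs at j=6)

0, 1, 2, 3, 6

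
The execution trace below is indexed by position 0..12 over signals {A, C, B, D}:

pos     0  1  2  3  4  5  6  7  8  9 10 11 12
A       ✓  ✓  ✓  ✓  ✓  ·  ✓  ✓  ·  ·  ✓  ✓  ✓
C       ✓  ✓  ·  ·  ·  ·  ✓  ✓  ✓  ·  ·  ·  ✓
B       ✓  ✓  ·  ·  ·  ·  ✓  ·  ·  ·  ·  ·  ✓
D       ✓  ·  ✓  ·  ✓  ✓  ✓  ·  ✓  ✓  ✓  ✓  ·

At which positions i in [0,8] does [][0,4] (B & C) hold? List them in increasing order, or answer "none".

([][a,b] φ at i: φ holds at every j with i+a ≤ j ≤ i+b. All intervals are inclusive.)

Evaluate at each i in [0,8]:
  i=0: ✗ (fails at j=2)
  i=1: ✗ (fails at j=2)
  i=2: ✗ (fails at j=2)
  i=3: ✗ (fails at j=3)
  i=4: ✗ (fails at j=4)
  i=5: ✗ (fails at j=5)
  i=6: ✗ (fails at j=7)
  i=7: ✗ (fails at j=7)
  i=8: ✗ (fails at j=8)

none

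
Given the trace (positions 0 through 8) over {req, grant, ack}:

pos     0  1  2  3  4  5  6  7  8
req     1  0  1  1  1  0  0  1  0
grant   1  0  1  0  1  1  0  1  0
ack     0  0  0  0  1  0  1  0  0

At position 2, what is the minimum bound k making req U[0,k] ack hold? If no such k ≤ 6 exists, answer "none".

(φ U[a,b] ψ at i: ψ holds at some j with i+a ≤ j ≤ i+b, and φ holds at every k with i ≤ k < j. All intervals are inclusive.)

2

Need earliest j ≥ 2 with ack, and req at every k in [2,j-1].
  j=2: rhs fails.
  j=3: rhs fails.
  j=4: rhs holds; lhs holds on [2,3]. k = 2.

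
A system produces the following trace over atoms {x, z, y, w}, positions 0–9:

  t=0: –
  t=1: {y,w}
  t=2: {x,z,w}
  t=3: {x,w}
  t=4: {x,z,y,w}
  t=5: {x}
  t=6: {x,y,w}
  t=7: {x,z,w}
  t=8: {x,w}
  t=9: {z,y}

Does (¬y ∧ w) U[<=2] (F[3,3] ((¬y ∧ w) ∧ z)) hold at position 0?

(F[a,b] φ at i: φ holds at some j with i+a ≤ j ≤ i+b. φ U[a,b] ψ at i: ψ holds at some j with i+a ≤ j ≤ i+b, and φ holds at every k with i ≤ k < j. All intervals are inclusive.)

False

Need some j in [0,2] with F[3,3] ((¬y ∧ w) ∧ z), and (¬y ∧ w) at every k in [0,j-1].
  j=0: F[3,3] ((¬y ∧ w) ∧ z) — fails (none in [3,3]).
  j=1: F[3,3] ((¬y ∧ w) ∧ z) — fails (none in [4,4]).
  j=2: F[3,3] ((¬y ∧ w) ∧ z) — fails (none in [5,5]).
No j in the window works → until fails.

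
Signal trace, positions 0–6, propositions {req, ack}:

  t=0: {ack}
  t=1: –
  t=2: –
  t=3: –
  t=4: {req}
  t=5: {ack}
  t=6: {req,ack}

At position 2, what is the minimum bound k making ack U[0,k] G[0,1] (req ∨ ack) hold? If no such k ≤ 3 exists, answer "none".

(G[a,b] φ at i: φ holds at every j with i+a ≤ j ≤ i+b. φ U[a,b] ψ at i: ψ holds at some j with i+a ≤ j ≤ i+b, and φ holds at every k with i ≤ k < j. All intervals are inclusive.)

Need earliest j ≥ 2 with G[0,1] (req ∨ ack), and ack at every k in [2,j-1].
  j=2: rhs fails.
  j=3: rhs fails.
  j=4: rhs holds but lhs fails at k=2.
  j=5: rhs holds but lhs fails at k=2.
No witness within the range → none.

none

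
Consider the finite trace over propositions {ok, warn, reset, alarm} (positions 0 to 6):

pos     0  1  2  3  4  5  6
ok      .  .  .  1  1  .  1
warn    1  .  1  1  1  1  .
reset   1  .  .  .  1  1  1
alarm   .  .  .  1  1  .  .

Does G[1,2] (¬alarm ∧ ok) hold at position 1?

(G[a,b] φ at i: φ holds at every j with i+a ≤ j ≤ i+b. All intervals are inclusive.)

No

Check (¬alarm ∧ ok) at every j in [2,3]:
  j=2: false
  j=3: false
Fails at j=2 → formula fails.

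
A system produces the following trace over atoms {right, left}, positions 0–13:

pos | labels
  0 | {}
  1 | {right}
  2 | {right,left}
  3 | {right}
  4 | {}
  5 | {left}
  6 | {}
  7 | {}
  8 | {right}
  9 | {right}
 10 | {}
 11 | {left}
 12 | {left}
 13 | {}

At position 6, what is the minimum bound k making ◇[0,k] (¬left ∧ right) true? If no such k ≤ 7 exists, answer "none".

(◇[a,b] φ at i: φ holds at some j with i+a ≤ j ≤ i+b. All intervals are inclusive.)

2

Scan j = 6,7,… for (¬left ∧ right):
  j=6: fails
  j=7: fails
  j=8: holds
First hit at j=8, so smallest k = 8-6 = 2.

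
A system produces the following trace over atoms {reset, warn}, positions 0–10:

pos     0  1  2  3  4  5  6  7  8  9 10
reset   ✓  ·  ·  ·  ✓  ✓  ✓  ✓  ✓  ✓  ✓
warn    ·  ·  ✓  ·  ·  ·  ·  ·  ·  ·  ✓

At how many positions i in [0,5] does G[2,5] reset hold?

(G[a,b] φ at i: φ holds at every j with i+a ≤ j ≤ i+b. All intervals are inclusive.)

Evaluate at each i in [0,5]:
  i=0: ✗ (fails at j=2)
  i=1: ✗ (fails at j=3)
  i=2: ✓ (all of [4,7])
  i=3: ✓ (all of [5,8])
  i=4: ✓ (all of [6,9])
  i=5: ✓ (all of [7,10])
Positions where it holds: {2, 3, 4, 5} → 4.

4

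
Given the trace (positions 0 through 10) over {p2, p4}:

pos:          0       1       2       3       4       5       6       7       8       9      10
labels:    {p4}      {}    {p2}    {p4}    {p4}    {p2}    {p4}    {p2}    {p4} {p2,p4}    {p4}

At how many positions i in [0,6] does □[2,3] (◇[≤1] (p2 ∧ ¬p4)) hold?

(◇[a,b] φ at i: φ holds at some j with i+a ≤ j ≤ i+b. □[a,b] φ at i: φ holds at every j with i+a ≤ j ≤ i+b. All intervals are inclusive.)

Evaluate at each i in [0,6]:
  i=0: ✗ (fails at j=3)
  i=1: ✗ (fails at j=3)
  i=2: ✓ (all of [4,5])
  i=3: ✓ (all of [5,6])
  i=4: ✓ (all of [6,7])
  i=5: ✗ (fails at j=8)
  i=6: ✗ (fails at j=8)
Positions where it holds: {2, 3, 4} → 3.

3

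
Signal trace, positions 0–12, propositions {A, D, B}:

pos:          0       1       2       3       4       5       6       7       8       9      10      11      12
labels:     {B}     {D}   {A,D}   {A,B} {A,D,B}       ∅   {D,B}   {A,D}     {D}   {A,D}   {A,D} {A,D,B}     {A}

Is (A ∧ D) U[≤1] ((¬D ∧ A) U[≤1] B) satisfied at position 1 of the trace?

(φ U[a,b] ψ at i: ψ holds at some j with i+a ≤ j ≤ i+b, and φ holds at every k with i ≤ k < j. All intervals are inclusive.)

Need some j in [1,2] with ((¬D ∧ A) U[≤1] B), and (A ∧ D) at every k in [1,j-1].
  j=1: ((¬D ∧ A) U[≤1] B) — fails.
  j=2: ((¬D ∧ A) U[≤1] B) — fails.
No j in the window works → until fails.

False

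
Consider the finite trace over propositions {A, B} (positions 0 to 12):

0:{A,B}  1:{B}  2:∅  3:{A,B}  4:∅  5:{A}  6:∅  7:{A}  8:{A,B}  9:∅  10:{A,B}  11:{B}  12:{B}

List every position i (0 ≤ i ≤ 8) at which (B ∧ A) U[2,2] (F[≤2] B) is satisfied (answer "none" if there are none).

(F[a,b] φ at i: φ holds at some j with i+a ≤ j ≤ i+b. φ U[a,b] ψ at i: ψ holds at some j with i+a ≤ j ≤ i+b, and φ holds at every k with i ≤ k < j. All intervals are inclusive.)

none

Evaluate at each i in [0,8]:
  i=0: ✗ (lhs fails at k=1 before rhs at j=2)
  i=1: ✗ (lhs fails at k=1 before rhs at j=3)
  i=2: ✗ (no rhs in [4,4])
  i=3: ✗ (no rhs in [5,5])
  i=4: ✗ (lhs fails at k=4 before rhs at j=6)
  i=5: ✗ (lhs fails at k=5 before rhs at j=7)
  i=6: ✗ (lhs fails at k=6 before rhs at j=8)
  i=7: ✗ (lhs fails at k=7 before rhs at j=9)
  i=8: ✗ (lhs fails at k=9 before rhs at j=10)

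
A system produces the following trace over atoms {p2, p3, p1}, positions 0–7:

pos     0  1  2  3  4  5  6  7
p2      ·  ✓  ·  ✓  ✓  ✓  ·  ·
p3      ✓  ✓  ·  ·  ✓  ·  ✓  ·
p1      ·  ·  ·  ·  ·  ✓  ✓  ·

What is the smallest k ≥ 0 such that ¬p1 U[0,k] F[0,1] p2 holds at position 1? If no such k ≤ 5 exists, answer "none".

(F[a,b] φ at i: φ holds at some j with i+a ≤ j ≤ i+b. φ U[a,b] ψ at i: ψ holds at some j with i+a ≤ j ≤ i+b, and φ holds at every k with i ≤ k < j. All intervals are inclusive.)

Need earliest j ≥ 1 with F[0,1] p2, and ¬p1 at every k in [1,j-1].
  j=1: rhs holds (empty prefix). k = 0.

0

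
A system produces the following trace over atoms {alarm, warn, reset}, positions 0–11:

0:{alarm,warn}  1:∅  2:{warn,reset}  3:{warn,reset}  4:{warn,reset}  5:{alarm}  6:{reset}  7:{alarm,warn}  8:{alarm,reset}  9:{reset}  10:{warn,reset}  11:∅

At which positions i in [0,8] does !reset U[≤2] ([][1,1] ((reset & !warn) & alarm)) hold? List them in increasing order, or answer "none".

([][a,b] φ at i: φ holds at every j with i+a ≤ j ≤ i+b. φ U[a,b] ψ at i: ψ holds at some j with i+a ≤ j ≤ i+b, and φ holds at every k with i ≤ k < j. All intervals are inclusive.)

7

Evaluate at each i in [0,8]:
  i=0: ✗ (no rhs in [0,2])
  i=1: ✗ (no rhs in [1,3])
  i=2: ✗ (no rhs in [2,4])
  i=3: ✗ (no rhs in [3,5])
  i=4: ✗ (no rhs in [4,6])
  i=5: ✗ (lhs fails at k=6 before rhs at j=7)
  i=6: ✗ (lhs fails at k=6 before rhs at j=7)
  i=7: ✓ (rhs at j=7)
  i=8: ✗ (no rhs in [8,10])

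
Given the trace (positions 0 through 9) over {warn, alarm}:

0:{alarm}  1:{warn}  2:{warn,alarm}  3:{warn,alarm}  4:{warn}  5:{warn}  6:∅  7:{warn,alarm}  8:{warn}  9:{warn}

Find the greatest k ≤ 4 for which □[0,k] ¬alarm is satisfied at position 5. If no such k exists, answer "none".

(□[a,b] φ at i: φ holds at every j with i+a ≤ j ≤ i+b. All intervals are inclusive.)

1

¬alarm must hold from j=5 onward; find where it first fails.
  j=5: holds
  j=6: holds
  j=7: fails
Holds on [5,6], so largest k = 1.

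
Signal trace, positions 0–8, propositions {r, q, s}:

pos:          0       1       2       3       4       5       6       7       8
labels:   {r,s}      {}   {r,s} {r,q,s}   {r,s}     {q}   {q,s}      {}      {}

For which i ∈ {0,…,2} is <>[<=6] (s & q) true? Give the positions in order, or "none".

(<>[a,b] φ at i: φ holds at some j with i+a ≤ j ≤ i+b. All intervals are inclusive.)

0, 1, 2

Evaluate at each i in [0,2]:
  i=0: ✓ (witness j=3)
  i=1: ✓ (witness j=3)
  i=2: ✓ (witness j=3)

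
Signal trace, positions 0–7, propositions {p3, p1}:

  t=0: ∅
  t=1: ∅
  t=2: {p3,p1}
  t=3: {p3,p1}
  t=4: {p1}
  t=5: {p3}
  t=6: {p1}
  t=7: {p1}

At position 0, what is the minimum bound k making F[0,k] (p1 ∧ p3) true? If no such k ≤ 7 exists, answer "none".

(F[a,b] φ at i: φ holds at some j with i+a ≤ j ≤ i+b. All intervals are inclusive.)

2

Scan j = 0,1,… for (p1 ∧ p3):
  j=0: fails
  j=1: fails
  j=2: holds
First hit at j=2, so smallest k = 2-0 = 2.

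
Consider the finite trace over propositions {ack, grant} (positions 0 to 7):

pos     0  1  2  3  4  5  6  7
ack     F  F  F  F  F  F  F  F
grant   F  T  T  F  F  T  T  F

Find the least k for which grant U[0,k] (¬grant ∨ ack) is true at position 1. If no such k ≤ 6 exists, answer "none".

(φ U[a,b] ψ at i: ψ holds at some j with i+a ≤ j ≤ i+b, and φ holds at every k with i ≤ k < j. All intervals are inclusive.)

Need earliest j ≥ 1 with (¬grant ∨ ack), and grant at every k in [1,j-1].
  j=1: rhs fails.
  j=2: rhs fails.
  j=3: rhs holds; lhs holds on [1,2]. k = 2.

2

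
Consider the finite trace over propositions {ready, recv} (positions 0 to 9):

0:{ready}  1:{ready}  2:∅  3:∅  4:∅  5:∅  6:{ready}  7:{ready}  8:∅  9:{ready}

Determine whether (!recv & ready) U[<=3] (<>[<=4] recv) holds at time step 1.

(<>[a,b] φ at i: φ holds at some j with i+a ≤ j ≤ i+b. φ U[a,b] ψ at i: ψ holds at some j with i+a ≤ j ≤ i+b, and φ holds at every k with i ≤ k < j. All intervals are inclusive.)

False

Need some j in [1,4] with <>[<=4] recv, and (!recv & ready) at every k in [1,j-1].
  j=1: <>[<=4] recv — fails (none in [1,5]).
  j=2: <>[<=4] recv — fails (none in [2,6]).
  j=3: <>[<=4] recv — fails (none in [3,7]).
  j=4: <>[<=4] recv — fails (none in [4,8]).
No j in the window works → until fails.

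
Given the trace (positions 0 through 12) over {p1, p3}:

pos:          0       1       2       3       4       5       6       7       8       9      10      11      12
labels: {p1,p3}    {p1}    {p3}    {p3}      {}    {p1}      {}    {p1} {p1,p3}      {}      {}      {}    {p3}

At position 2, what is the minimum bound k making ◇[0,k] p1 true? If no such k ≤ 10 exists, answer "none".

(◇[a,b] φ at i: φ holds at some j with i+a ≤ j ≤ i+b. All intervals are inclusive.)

Scan j = 2,3,… for p1:
  j=2: fails
  j=3: fails
  j=4: fails
  j=5: holds
First hit at j=5, so smallest k = 5-2 = 3.

3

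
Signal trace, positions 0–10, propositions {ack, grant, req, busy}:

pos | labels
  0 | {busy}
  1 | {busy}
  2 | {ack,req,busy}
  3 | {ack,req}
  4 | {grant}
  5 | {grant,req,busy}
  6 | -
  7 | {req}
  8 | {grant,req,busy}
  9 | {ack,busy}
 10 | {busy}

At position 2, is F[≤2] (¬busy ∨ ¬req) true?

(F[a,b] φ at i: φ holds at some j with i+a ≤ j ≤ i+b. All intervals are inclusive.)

Holds

Check (¬busy ∨ ¬req) at each j in [2,4]:
  j=2: false
  j=3: true
  j=4: true
Found at j=3 → formula holds.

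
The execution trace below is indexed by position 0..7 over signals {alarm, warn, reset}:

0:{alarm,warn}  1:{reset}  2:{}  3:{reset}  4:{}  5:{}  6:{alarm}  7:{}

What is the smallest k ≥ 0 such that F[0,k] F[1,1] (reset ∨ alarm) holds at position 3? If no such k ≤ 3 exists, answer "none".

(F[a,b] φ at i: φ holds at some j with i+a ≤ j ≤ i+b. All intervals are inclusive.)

2

Scan j = 3,4,… for F[1,1] (reset ∨ alarm):
  j=3: fails
  j=4: fails
  j=5: holds
First hit at j=5, so smallest k = 5-3 = 2.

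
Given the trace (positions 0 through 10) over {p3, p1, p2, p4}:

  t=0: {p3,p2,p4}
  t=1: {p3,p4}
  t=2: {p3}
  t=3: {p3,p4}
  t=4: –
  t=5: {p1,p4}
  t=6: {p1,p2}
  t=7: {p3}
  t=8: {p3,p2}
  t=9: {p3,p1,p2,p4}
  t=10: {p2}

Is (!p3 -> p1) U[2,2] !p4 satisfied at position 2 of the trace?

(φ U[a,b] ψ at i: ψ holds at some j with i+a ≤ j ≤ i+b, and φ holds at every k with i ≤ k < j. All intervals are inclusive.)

True

Need some j in [4,4] with !p4, and (!p3 -> p1) at every k in [2,j-1].
  j=4: !p4 holds; (!p3 -> p1) holds at every k in [2,3] → satisfied.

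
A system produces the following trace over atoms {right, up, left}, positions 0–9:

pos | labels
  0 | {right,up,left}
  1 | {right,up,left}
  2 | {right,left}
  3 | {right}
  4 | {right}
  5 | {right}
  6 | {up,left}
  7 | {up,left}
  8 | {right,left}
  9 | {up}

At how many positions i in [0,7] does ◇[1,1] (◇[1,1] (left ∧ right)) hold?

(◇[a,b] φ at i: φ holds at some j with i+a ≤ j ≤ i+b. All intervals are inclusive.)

2

Evaluate at each i in [0,7]:
  i=0: ✓ (witness j=1)
  i=1: ✗ (none in [2,2])
  i=2: ✗ (none in [3,3])
  i=3: ✗ (none in [4,4])
  i=4: ✗ (none in [5,5])
  i=5: ✗ (none in [6,6])
  i=6: ✓ (witness j=7)
  i=7: ✗ (none in [8,8])
Positions where it holds: {0, 6} → 2.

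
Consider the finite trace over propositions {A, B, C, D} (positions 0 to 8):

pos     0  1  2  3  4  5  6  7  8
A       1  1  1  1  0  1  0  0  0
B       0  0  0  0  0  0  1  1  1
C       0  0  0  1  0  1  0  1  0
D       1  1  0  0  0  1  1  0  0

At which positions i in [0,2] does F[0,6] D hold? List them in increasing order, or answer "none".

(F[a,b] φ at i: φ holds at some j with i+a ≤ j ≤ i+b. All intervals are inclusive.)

Evaluate at each i in [0,2]:
  i=0: ✓ (witness j=0)
  i=1: ✓ (witness j=1)
  i=2: ✓ (witness j=5)

0, 1, 2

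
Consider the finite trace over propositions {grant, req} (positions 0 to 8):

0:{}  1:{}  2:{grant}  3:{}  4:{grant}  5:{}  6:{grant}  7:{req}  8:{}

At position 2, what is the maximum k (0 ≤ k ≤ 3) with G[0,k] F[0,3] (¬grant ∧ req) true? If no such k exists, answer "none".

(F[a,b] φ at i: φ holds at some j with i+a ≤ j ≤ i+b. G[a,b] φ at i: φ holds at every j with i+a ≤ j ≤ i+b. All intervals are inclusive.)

none

F[0,3] (¬grant ∧ req) must hold from j=2 onward; find where it first fails.
  j=2: fails → no k works.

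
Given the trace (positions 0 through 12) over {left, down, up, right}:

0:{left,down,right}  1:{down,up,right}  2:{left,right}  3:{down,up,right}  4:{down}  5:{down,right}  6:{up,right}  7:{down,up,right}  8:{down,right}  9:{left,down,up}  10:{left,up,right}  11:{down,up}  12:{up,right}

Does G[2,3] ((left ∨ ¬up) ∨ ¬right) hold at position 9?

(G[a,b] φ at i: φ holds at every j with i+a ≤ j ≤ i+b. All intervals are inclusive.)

Check ((left ∨ ¬up) ∨ ¬right) at every j in [11,12]:
  j=11: true
  j=12: false
Fails at j=12 → formula fails.

Does not hold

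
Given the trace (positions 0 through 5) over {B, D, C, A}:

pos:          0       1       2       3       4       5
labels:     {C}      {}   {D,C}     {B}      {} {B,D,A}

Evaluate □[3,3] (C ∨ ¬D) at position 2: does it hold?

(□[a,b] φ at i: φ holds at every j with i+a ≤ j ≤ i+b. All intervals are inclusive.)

Check (C ∨ ¬D) at every j in [5,5]:
  j=5: false
Fails at j=5 → formula fails.

No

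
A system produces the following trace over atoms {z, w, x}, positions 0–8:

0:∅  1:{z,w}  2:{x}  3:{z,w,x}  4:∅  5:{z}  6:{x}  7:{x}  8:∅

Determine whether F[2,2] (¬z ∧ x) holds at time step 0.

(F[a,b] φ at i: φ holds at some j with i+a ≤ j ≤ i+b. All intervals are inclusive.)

Yes

Check (¬z ∧ x) at each j in [2,2]:
  j=2: true
Found at j=2 → formula holds.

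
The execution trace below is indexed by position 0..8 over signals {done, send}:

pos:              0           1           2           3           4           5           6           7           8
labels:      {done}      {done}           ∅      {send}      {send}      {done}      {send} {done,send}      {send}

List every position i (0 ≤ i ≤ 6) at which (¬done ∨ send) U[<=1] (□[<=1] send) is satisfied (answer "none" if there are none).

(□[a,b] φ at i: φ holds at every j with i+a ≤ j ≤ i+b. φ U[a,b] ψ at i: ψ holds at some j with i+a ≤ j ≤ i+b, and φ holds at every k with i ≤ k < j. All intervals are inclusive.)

Evaluate at each i in [0,6]:
  i=0: ✗ (no rhs in [0,1])
  i=1: ✗ (no rhs in [1,2])
  i=2: ✓ (rhs at j=3; lhs holds on [2,2])
  i=3: ✓ (rhs at j=3)
  i=4: ✗ (no rhs in [4,5])
  i=5: ✗ (lhs fails at k=5 before rhs at j=6)
  i=6: ✓ (rhs at j=6)

2, 3, 6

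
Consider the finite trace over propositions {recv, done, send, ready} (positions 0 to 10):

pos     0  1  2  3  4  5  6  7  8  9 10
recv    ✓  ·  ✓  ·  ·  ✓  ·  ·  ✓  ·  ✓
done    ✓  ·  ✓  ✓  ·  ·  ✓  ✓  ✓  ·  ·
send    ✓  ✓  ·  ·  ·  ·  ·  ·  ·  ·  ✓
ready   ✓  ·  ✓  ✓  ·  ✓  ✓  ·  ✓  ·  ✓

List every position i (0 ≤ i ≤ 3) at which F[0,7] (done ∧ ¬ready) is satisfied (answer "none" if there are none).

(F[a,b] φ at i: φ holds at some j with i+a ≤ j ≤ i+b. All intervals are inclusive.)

Evaluate at each i in [0,3]:
  i=0: ✓ (witness j=7)
  i=1: ✓ (witness j=7)
  i=2: ✓ (witness j=7)
  i=3: ✓ (witness j=7)

0, 1, 2, 3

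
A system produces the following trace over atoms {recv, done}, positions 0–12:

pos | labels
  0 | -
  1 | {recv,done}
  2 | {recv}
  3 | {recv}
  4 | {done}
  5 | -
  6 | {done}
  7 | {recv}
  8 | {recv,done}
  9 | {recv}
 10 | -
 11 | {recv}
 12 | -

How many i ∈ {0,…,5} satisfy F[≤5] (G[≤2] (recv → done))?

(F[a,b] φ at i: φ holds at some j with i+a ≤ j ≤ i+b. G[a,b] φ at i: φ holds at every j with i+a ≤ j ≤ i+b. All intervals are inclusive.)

5

Evaluate at each i in [0,5]:
  i=0: ✓ (witness j=4)
  i=1: ✓ (witness j=4)
  i=2: ✓ (witness j=4)
  i=3: ✓ (witness j=4)
  i=4: ✓ (witness j=4)
  i=5: ✗ (none in [5,10])
Positions where it holds: {0, 1, 2, 3, 4} → 5.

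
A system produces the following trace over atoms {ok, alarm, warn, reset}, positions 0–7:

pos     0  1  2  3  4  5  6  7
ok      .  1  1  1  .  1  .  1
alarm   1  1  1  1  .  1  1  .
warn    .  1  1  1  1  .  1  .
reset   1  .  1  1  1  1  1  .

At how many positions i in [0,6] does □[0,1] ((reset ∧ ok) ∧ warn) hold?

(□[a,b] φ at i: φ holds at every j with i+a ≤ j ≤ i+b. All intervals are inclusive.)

Evaluate at each i in [0,6]:
  i=0: ✗ (fails at j=0)
  i=1: ✗ (fails at j=1)
  i=2: ✓ (all of [2,3])
  i=3: ✗ (fails at j=4)
  i=4: ✗ (fails at j=4)
  i=5: ✗ (fails at j=5)
  i=6: ✗ (fails at j=6)
Positions where it holds: {2} → 1.

1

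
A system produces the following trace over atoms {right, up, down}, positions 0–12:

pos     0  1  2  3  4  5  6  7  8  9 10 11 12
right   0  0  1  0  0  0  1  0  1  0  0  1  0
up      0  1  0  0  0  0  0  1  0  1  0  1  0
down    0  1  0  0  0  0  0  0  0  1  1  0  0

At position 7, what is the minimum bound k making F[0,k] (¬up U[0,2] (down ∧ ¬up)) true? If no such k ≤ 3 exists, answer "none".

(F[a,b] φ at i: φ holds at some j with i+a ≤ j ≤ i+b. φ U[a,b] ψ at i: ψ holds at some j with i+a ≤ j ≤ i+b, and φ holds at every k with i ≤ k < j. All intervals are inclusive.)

3

Scan j = 7,8,… for (¬up U[0,2] (down ∧ ¬up)):
  j=7: fails
  j=8: fails
  j=9: fails
  j=10: holds
First hit at j=10, so smallest k = 10-7 = 3.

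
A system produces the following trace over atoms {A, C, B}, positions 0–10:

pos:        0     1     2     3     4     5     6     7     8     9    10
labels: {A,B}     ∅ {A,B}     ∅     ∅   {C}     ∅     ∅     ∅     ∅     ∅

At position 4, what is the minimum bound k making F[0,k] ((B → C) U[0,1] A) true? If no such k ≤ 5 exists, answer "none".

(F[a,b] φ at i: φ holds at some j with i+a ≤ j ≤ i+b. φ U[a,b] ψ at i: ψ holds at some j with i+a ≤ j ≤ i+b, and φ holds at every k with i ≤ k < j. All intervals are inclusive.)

none

Scan j = 4,5,… for ((B → C) U[0,1] A):
  j=4: fails
  j=5: fails
  j=6: fails
  j=7: fails
  j=8: fails
  j=9: fails
No j in [4,9] satisfies it → none.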